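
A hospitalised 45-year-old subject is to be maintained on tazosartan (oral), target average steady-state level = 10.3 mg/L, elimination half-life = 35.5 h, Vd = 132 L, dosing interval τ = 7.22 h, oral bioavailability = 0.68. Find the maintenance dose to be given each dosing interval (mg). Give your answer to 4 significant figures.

k = ln2 / t½ = 0.693147 / 35.5 = 0.01953 h⁻¹
CL = k × Vd = 0.01953 × 132 = 2.578 L/h
At steady state, F × (Dose/τ) = Css × CL.
Dose = Css × CL × τ / F = 10.3 × 2.578 × 7.22 / 0.68 = 281.9 mg

281.9 mg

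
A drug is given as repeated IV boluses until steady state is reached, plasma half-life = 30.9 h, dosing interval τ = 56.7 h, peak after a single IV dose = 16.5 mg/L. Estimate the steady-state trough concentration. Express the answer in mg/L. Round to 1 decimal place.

k = ln2 / t½ = 0.693147 / 30.9 = 0.02243 h⁻¹
e^(−kτ) = e^(−0.02243 × 56.7) = 0.2803
Accumulation ratio R = 1 / (1 − e^(−kτ)) = 1 / (1 − 0.2803) = 1.389
Steady-state trough = C₀ × R × e^(−kτ) = 16.5 × 1.389 × 0.2803 = 6.424 mg/L

6.4 mg/L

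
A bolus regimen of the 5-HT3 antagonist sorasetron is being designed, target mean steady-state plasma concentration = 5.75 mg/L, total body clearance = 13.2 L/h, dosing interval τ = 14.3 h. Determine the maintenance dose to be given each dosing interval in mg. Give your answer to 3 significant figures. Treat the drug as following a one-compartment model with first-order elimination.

At steady state, Dose/τ = Css × CL.
Dose = Css × CL × τ = 5.75 × 13.20 × 14.3 = 1085 mg

1090 mg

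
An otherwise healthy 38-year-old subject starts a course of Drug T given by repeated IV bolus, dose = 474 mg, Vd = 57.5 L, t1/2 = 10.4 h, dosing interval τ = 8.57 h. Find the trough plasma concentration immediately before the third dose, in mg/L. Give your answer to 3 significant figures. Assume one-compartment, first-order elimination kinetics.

7.29 mg/L

C₀ per dose = Dose / Vd = 474 / 57.5 = 8.243 mg/L
k = ln2 / t½ = 0.693147 / 10.4 = 0.06665 h⁻¹
Fraction remaining after one interval: r = e^(−kτ) = e^(−0.06665 × 8.57) = 0.5649
Before dose 3, 2 doses have been given (aged 1τ, 2τ).
C_trough = C₀ × (r + r²) = 8.243 × (0.5649 + 0.3191) = 7.287 mg/L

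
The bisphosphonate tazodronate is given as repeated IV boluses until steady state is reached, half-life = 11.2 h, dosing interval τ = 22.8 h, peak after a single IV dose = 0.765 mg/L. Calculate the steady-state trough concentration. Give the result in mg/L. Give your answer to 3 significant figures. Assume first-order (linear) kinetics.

0.247 mg/L

k = ln2 / t½ = 0.693147 / 11.2 = 0.06189 h⁻¹
e^(−kτ) = e^(−0.06189 × 22.8) = 0.2439
Accumulation ratio R = 1 / (1 − e^(−kτ)) = 1 / (1 − 0.2439) = 1.323
Steady-state trough = C₀ × R × e^(−kτ) = 0.765 × 1.323 × 0.2439 = 0.2468 mg/L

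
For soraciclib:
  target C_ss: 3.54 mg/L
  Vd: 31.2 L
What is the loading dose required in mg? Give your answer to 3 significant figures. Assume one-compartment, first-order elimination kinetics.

LD = Css × Vd = 3.54 × 31.2 = 110.4 mg

110 mg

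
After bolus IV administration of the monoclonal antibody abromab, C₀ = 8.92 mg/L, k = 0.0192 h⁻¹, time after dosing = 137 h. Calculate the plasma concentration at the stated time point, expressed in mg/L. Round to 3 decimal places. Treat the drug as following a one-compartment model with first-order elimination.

0.643 mg/L

C = C₀ · e^(−k·t) = 8.920 × e^(−0.01920 × 137)
  = 8.920 × 0.07205 = 0.6427 mg/L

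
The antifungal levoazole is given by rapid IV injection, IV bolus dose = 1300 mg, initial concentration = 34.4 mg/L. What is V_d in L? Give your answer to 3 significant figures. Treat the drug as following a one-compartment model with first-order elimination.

Vd = Dose / C₀ = 1300 / 34.4 = 37.79 L

37.8 L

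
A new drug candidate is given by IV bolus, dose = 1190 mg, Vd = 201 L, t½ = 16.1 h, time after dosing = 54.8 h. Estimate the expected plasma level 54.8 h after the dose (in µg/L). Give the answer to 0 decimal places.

C₀ = Dose / Vd = 1190 / 201 = 5.920 mg/L
k = ln2 / t½ = 0.693147 / 16.1 = 0.04305 h⁻¹
C = C₀ · e^(−k·t) = 5.920 × e^(−0.04305 × 54.8)
  = 5.920 × 0.09450 = 0.5594 mg/L
Convert: 0.5594 mg/L × 1000 = 559.4 µg/L

559 µg/L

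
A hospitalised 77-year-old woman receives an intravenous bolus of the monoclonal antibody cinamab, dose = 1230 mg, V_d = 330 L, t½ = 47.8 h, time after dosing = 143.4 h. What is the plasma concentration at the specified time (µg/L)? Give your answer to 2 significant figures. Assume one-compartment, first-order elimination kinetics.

C₀ = Dose / Vd = 1230 / 330 = 3.727 mg/L
k = ln2 / t½ = 0.693147 / 47.8 = 0.01450 h⁻¹
t / t½ = 143.4 / 47.8 = 3 half-lives
C = C₀ × (1/2)^3 = 3.727 × 0.1250 = 0.4659 mg/L
Convert: 0.4659 mg/L × 1000 = 465.9 µg/L

470 µg/L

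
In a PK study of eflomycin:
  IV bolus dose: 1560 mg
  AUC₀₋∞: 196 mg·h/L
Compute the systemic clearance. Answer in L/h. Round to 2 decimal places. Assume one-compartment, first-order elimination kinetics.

CL = Dose / AUC = 1560 / 196 = 7.959 L/h

7.96 L/h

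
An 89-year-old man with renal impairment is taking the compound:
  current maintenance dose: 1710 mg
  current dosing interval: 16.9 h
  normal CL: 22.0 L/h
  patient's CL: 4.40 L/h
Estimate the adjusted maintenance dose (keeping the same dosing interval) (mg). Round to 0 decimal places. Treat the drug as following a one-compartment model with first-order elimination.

To keep the same average steady-state level, dosing rate must scale with clearance.
CL ratio = 4.40 / 22.0 = 0.2000
New dose (same interval) = 1710 × 0.2000 = 342.0 mg

342 mg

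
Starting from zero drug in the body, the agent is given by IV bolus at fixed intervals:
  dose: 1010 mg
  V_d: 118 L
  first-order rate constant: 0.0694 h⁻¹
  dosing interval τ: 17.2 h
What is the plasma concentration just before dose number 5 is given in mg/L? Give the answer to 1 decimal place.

3.7 mg/L

C₀ per dose = Dose / Vd = 1010 / 118 = 8.559 mg/L
Fraction remaining after one interval: r = e^(−kτ) = e^(−0.06940 × 17.2) = 0.3031
Before dose 5, 4 doses have been given (aged 1τ, 2τ, 3τ, 4τ).
C_trough = C₀ × (r + r² + … + r^4) = C₀ × r(1−r^4)/(1−r)
        = 8.559 × 0.3031 × (1 − 0.008440) / (1 − 0.3031) = 3.691 mg/L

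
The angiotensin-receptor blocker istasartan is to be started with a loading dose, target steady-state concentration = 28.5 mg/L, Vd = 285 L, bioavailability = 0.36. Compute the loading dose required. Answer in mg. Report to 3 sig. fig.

LD = Css × Vd / F = 28.5 × 285 / 0.36 = 22560 mg

22600 mg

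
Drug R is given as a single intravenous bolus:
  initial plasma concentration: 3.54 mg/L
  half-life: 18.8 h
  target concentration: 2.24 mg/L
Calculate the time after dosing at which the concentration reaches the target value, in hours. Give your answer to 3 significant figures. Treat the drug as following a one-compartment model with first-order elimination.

k = ln2 / t½ = 0.693147 / 18.8 = 0.03687 h⁻¹
t = ln(C₀ / C) / k = ln(3.540 / 2.24) / 0.03687
  = ln(1.580) / 0.03687 = 0.4574 / 0.03687 = 12.41 h

12.4 h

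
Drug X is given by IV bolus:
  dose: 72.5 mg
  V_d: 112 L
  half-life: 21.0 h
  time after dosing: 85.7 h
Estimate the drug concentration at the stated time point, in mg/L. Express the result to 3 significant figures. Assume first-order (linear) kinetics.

0.0382 mg/L

C₀ = Dose / Vd = 72.50 / 112 = 0.6473 mg/L
k = ln2 / t½ = 0.693147 / 21.0 = 0.03301 h⁻¹
C = C₀ · e^(−k·t) = 0.6473 × e^(−0.03301 × 85.7)
  = 0.6473 × 0.05907 = 0.03824 mg/L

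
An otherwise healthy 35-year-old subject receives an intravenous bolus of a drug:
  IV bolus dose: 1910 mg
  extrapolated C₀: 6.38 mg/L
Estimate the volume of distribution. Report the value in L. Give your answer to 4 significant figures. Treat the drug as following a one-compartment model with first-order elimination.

299.4 L

Vd = Dose / C₀ = 1910 / 6.38 = 299.4 L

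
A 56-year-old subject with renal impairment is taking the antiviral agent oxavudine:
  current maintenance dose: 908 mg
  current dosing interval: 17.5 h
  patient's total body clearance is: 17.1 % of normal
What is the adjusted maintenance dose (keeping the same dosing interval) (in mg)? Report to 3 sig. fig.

155 mg

To keep the same average steady-state level, dosing rate must scale with clearance.
CL ratio = 17.1 / 100 = 0.1710
New dose (same interval) = 908 × 0.1710 = 155.3 mg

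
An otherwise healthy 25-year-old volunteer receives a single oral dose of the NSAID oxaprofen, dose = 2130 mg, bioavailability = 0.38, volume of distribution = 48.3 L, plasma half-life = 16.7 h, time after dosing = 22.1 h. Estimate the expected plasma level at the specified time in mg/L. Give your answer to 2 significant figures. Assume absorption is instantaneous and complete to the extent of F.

6.7 mg/L

Amount reaching circulation = F × Dose = 0.38 × 2130 = 809.4 mg
C₀ = F·Dose / Vd = 809.4 / 48.3 = 16.76 mg/L
k = ln2 / t½ = 0.693147 / 16.7 = 0.04151 h⁻¹
C = C₀ · e^(−k·t) = 16.76 × e^(−0.04151 × 22.1)
  = 16.76 × 0.3996 = 6.697 mg/L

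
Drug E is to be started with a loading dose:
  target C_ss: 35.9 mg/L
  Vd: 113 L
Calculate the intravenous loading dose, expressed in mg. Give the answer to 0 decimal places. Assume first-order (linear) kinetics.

4057 mg

LD = Css × Vd = 35.9 × 113 = 4057 mg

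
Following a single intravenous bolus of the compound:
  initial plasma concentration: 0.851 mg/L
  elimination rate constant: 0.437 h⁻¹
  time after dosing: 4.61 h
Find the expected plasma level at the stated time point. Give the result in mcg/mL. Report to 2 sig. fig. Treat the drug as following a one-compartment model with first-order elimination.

C = C₀ · e^(−k·t) = 0.8510 × e^(−0.4370 × 4.61)
  = 0.8510 × 0.1334 = 0.1135 mg/L
(0.1135 mg/L = 0.1135 mcg/mL)

0.11 mcg/mL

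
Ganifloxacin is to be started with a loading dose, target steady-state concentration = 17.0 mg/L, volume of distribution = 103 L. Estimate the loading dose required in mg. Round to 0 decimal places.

LD = Css × Vd = 17.0 × 103 = 1751 mg

1751 mg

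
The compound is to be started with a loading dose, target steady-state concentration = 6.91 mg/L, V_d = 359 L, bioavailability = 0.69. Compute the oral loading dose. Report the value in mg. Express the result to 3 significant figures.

LD = Css × Vd / F = 6.91 × 359 / 0.69 = 3595 mg

3600 mg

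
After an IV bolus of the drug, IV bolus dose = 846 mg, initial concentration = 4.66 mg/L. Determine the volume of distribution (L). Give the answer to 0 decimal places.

Vd = Dose / C₀ = 846.0 / 4.66 = 181.5 L

182 L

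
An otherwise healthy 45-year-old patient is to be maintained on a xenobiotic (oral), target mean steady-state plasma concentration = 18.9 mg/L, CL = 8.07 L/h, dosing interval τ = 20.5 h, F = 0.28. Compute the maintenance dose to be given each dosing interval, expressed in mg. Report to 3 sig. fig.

11200 mg

At steady state, F × (Dose/τ) = Css × CL.
Dose = Css × CL × τ / F = 18.9 × 8.070 × 20.5 / 0.28 = 11170 mg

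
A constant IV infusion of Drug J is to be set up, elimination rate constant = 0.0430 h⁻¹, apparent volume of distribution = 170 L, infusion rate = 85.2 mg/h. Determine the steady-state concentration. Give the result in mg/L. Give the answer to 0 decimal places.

12 mg/L

CL = k × Vd = 0.04300 × 170 = 7.310 L/h
At steady state Css = R₀ / CL = 85.2 / 7.310 = 11.66 mg/L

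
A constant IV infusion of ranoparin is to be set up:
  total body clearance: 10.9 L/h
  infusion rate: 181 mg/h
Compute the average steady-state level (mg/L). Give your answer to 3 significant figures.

At steady state Css = R₀ / CL = 181 / 10.90 = 16.61 mg/L

16.6 mg/L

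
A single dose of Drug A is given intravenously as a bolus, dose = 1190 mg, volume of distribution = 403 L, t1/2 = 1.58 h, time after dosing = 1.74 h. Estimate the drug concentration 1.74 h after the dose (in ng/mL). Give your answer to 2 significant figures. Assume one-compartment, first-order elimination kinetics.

1400 ng/mL

C₀ = Dose / Vd = 1190 / 403 = 2.953 mg/L
k = ln2 / t½ = 0.693147 / 1.58 = 0.4387 h⁻¹
C = C₀ · e^(−k·t) = 2.953 × e^(−0.4387 × 1.74)
  = 2.953 × 0.4661 = 1.376 mg/L
Convert: 1.376 mg/L × 1000 = 1376 ng/mL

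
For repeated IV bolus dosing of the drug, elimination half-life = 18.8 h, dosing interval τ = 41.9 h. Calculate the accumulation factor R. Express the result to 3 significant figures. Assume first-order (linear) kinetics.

1.27

k = ln2 / t½ = 0.693147 / 18.8 = 0.03687 h⁻¹
e^(−kτ) = e^(−0.03687 × 41.9) = 0.2133
Accumulation ratio R = 1 / (1 − e^(−kτ)) = 1 / (1 − 0.2133) = 1.271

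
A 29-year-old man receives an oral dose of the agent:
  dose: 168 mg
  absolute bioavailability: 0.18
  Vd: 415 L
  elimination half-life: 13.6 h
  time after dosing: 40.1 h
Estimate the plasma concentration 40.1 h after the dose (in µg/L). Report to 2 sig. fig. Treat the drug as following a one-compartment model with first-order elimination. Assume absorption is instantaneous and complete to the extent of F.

Amount reaching circulation = F × Dose = 0.18 × 168.0 = 30.24 mg
C₀ = F·Dose / Vd = 30.24 / 415 = 0.07287 mg/L
k = ln2 / t½ = 0.693147 / 13.6 = 0.05097 h⁻¹
C = C₀ · e^(−k·t) = 0.07287 × e^(−0.05097 × 40.1)
  = 0.07287 × 0.1295 = 0.009437 mg/L
Convert: 0.009437 mg/L × 1000 = 9.437 µg/L

9.4 µg/L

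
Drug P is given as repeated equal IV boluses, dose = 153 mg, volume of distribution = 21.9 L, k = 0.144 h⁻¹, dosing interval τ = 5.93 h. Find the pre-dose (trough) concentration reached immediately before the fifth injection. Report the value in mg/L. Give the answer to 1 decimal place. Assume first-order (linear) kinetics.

C₀ per dose = Dose / Vd = 153 / 21.9 = 6.986 mg/L
Fraction remaining after one interval: r = e^(−kτ) = e^(−0.1440 × 5.93) = 0.4257
Before dose 5, 4 doses have been given (aged 1τ, 2τ, 3τ, 4τ).
C_trough = C₀ × (r + r² + … + r^4) = C₀ × r(1−r^4)/(1−r)
        = 6.986 × 0.4257 × (1 − 0.03284) / (1 − 0.4257) = 5.008 mg/L

5.0 mg/L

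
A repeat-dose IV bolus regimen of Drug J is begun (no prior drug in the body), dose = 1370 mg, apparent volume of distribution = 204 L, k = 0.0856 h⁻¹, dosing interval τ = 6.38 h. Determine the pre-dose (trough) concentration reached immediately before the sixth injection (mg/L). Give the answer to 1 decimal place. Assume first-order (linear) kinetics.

C₀ per dose = Dose / Vd = 1370 / 204 = 6.716 mg/L
Fraction remaining after one interval: r = e^(−kτ) = e^(−0.08560 × 6.38) = 0.5792
Before dose 6, 5 doses have been given (aged 1τ, 2τ, 3τ, 4τ, 5τ).
C_trough = C₀ × (r + r² + … + r^5) = C₀ × r(1−r^5)/(1−r)
        = 6.716 × 0.5792 × (1 − 0.06518) / (1 − 0.5792) = 8.642 mg/L

8.6 mg/L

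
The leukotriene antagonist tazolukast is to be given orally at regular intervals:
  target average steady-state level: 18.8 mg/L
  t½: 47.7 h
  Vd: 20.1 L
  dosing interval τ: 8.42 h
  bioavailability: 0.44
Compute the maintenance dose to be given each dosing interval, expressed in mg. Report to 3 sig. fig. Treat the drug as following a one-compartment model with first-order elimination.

k = ln2 / t½ = 0.693147 / 47.7 = 0.01453 h⁻¹
CL = k × Vd = 0.01453 × 20.1 = 0.2921 L/h
At steady state, F × (Dose/τ) = Css × CL.
Dose = Css × CL × τ / F = 18.8 × 0.2921 × 8.42 / 0.44 = 105.1 mg

105 mg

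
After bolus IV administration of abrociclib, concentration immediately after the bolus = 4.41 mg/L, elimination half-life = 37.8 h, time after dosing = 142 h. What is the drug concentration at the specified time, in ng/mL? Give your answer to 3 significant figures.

k = ln2 / t½ = 0.693147 / 37.8 = 0.01834 h⁻¹
C = C₀ · e^(−k·t) = 4.410 × e^(−0.01834 × 142)
  = 4.410 × 0.07396 = 0.3262 mg/L
Convert: 0.3262 mg/L × 1000 = 326.2 ng/mL

326 ng/mL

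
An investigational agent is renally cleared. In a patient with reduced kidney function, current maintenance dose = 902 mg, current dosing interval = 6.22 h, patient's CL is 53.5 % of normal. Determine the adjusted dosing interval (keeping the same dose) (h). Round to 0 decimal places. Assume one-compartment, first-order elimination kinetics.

12 h

To keep the same average steady-state level, dosing rate must scale with clearance.
CL ratio = 53.5 / 100 = 0.5350
New interval (same dose) = 6.22 / 0.5350 = 11.63 h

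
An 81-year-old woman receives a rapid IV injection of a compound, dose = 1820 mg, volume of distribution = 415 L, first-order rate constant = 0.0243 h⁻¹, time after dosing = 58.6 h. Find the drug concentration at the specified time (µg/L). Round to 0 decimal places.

C₀ = Dose / Vd = 1820 / 415 = 4.386 mg/L
C = C₀ · e^(−k·t) = 4.386 × e^(−0.02430 × 58.6)
  = 4.386 × 0.2408 = 1.056 mg/L
Convert: 1.056 mg/L × 1000 = 1056 µg/L

1056 µg/L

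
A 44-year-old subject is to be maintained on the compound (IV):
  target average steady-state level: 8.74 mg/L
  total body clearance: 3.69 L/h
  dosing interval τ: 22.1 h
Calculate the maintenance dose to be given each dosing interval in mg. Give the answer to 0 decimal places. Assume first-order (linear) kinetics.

At steady state, Dose/τ = Css × CL.
Dose = Css × CL × τ = 8.74 × 3.690 × 22.1 = 712.7 mg

713 mg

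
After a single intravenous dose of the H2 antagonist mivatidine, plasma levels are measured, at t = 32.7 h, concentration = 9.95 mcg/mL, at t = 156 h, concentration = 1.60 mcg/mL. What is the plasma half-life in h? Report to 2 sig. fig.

47 h

k = ln(C₁/C₂) / (t₂ − t₁) = ln(9.95/1.60) / (156 − 32.7)
  = 1.828 / 123.3 = 0.01483 h⁻¹
t½ = ln2 / k = 0.693147 / 0.01483 = 46.74 h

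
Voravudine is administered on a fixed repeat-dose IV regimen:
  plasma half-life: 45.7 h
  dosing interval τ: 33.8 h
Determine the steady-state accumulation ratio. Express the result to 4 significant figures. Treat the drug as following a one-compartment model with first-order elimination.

k = ln2 / t½ = 0.693147 / 45.7 = 0.01517 h⁻¹
e^(−kτ) = e^(−0.01517 × 33.8) = 0.5988
Accumulation ratio R = 1 / (1 − e^(−kτ)) = 1 / (1 − 0.5988) = 2.493

2.493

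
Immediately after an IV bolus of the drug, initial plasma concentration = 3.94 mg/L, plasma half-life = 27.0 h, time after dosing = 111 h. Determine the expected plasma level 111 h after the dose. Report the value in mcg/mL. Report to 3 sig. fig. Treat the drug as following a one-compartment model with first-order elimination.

k = ln2 / t½ = 0.693147 / 27.0 = 0.02567 h⁻¹
C = C₀ · e^(−k·t) = 3.940 × e^(−0.02567 × 111)
  = 3.940 × 0.05788 = 0.2280 mg/L
(0.2280 mg/L = 0.2280 mcg/mL)

0.228 mcg/mL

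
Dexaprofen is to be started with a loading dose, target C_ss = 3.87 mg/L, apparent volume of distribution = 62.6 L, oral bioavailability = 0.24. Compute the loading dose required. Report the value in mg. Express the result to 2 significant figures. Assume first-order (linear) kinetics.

1000 mg

LD = Css × Vd / F = 3.87 × 62.6 / 0.24 = 1009 mg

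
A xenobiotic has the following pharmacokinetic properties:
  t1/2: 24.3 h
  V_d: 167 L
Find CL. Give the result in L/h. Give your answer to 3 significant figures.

4.76 L/h

k = ln2 / t½ = 0.693147 / 24.3 = 0.02852 h⁻¹
CL = k × Vd = 0.02852 × 167 = 4.763 L/h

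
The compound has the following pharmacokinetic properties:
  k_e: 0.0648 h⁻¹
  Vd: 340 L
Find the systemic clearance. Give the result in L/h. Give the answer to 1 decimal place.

22.0 L/h

CL = k × Vd = 0.0648 × 340 = 22.03 L/h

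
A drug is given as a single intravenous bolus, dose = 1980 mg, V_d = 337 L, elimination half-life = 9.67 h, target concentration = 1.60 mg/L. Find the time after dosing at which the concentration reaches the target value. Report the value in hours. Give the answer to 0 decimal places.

C₀ = Dose / Vd = 1980 / 337 = 5.875 mg/L
k = ln2 / t½ = 0.693147 / 9.67 = 0.07168 h⁻¹
t = ln(C₀ / C) / k = ln(5.875 / 1.60) / 0.07168
  = ln(3.672) / 0.07168 = 1.301 / 0.07168 = 18.15 h

18 h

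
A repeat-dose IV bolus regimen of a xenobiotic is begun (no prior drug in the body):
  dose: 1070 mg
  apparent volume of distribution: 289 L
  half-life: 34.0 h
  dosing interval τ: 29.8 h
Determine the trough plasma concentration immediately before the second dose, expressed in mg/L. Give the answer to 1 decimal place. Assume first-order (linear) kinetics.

C₀ per dose = Dose / Vd = 1070 / 289 = 3.702 mg/L
k = ln2 / t½ = 0.693147 / 34.0 = 0.02039 h⁻¹
Fraction remaining after one interval: r = e^(−kτ) = e^(−0.02039 × 29.8) = 0.5446
Before dose 2, 1 dose has been given (aged 1τ).
C_trough = C₀ × r = 3.702 × 0.5446 = 2.016 mg/L

2.0 mg/L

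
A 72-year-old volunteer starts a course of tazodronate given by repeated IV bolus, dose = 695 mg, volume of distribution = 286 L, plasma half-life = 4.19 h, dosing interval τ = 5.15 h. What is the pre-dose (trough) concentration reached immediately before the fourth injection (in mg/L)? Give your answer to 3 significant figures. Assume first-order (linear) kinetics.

C₀ per dose = Dose / Vd = 695 / 286 = 2.430 mg/L
k = ln2 / t½ = 0.693147 / 4.19 = 0.1654 h⁻¹
Fraction remaining after one interval: r = e^(−kτ) = e^(−0.1654 × 5.15) = 0.4266
Before dose 4, 3 doses have been given (aged 1τ, 2τ, 3τ).
C_trough = C₀ × (r + r² + … + r^3) = C₀ × r(1−r^3)/(1−r)
        = 2.430 × 0.4266 × (1 − 0.07764) / (1 − 0.4266) = 1.668 mg/L

1.67 mg/L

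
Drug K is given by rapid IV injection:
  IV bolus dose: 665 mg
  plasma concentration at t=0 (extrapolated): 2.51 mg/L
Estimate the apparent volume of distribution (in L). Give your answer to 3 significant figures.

Vd = Dose / C₀ = 665.0 / 2.51 = 264.9 L

265 L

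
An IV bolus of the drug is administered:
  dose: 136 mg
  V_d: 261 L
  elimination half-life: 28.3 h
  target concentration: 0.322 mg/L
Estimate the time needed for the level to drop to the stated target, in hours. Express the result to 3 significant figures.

19.7 h

C₀ = Dose / Vd = 136.0 / 261 = 0.5211 mg/L
k = ln2 / t½ = 0.693147 / 28.3 = 0.02449 h⁻¹
t = ln(C₀ / C) / k = ln(0.5211 / 0.322) / 0.02449
  = ln(1.618) / 0.02449 = 0.4812 / 0.02449 = 19.65 h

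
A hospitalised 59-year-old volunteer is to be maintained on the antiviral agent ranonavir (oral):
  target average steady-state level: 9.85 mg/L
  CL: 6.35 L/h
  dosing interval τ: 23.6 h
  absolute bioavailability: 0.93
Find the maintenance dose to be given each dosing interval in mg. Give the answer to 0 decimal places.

At steady state, F × (Dose/τ) = Css × CL.
Dose = Css × CL × τ / F = 9.85 × 6.350 × 23.6 / 0.93 = 1587 mg

1587 mg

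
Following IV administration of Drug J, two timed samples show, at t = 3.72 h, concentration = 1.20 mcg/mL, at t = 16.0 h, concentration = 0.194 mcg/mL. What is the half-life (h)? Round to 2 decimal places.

4.67 h

k = ln(C₁/C₂) / (t₂ − t₁) = ln(1.20/0.194) / (16.0 − 3.72)
  = 1.822 / 12.28 = 0.1484 h⁻¹
t½ = ln2 / k = 0.693147 / 0.1484 = 4.671 h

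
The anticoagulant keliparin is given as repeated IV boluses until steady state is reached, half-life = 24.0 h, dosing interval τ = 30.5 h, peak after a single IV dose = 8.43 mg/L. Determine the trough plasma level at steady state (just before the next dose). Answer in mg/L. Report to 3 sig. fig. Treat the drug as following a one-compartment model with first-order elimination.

5.97 mg/L

k = ln2 / t½ = 0.693147 / 24.0 = 0.02888 h⁻¹
e^(−kτ) = e^(−0.02888 × 30.5) = 0.4144
Accumulation ratio R = 1 / (1 − e^(−kτ)) = 1 / (1 − 0.4144) = 1.708
Steady-state trough = C₀ × R × e^(−kτ) = 8.43 × 1.708 × 0.4144 = 5.967 mg/L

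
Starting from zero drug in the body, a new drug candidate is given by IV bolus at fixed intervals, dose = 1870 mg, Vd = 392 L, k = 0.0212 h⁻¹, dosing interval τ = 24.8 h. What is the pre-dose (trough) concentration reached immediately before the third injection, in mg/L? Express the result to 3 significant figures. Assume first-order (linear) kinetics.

4.49 mg/L

C₀ per dose = Dose / Vd = 1870 / 392 = 4.770 mg/L
Fraction remaining after one interval: r = e^(−kτ) = e^(−0.02120 × 24.8) = 0.5911
Before dose 3, 2 doses have been given (aged 1τ, 2τ).
C_trough = C₀ × (r + r²) = 4.770 × (0.5911 + 0.3494) = 4.486 mg/L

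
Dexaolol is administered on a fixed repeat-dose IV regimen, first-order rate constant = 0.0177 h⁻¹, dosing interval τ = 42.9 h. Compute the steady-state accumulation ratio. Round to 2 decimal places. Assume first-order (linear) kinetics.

1.88

e^(−kτ) = e^(−0.01770 × 42.9) = 0.4680
Accumulation ratio R = 1 / (1 − e^(−kτ)) = 1 / (1 − 0.4680) = 1.880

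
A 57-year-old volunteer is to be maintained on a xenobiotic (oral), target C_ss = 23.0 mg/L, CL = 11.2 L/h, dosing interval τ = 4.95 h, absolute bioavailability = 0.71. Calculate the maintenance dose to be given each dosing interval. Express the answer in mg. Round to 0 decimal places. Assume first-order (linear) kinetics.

1796 mg

At steady state, F × (Dose/τ) = Css × CL.
Dose = Css × CL × τ / F = 23.0 × 11.20 × 4.95 / 0.71 = 1796 mg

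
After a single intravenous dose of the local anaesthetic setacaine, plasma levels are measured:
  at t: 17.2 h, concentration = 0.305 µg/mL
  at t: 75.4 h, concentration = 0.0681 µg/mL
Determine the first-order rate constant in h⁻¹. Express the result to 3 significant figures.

0.0258 h⁻¹

k = ln(C₁/C₂) / (t₂ − t₁) = ln(0.305/0.0681) / (75.4 − 17.2)
  = 1.499 / 58.20 = 0.02576 h⁻¹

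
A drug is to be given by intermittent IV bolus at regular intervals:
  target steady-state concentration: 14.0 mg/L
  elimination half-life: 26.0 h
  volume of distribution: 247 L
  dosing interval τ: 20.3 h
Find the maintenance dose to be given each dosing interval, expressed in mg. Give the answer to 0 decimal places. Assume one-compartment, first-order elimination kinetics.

k = ln2 / t½ = 0.693147 / 26.0 = 0.02666 h⁻¹
CL = k × Vd = 0.02666 × 247 = 6.585 L/h
At steady state, Dose/τ = Css × CL.
Dose = Css × CL × τ = 14.0 × 6.585 × 20.3 = 1871 mg

1871 mg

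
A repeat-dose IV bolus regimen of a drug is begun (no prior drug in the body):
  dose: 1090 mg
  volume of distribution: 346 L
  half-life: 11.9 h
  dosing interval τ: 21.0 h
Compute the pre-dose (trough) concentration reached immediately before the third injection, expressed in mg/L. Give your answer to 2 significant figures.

1.2 mg/L

C₀ per dose = Dose / Vd = 1090 / 346 = 3.150 mg/L
k = ln2 / t½ = 0.693147 / 11.9 = 0.05825 h⁻¹
Fraction remaining after one interval: r = e^(−kτ) = e^(−0.05825 × 21.0) = 0.2943
Before dose 3, 2 doses have been given (aged 1τ, 2τ).
C_trough = C₀ × (r + r²) = 3.150 × (0.2943 + 0.08661) = 1.200 mg/L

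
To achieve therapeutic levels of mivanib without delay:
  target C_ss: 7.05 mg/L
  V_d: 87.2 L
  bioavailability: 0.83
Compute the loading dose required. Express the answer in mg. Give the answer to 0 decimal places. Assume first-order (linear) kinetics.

741 mg

LD = Css × Vd / F = 7.05 × 87.2 / 0.83 = 740.7 mg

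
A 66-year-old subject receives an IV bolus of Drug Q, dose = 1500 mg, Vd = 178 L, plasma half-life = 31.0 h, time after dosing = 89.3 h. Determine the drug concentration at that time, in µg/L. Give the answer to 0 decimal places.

1144 µg/L

C₀ = Dose / Vd = 1500 / 178 = 8.427 mg/L
k = ln2 / t½ = 0.693147 / 31.0 = 0.02236 h⁻¹
C = C₀ · e^(−k·t) = 8.427 × e^(−0.02236 × 89.3)
  = 8.427 × 0.1358 = 1.144 mg/L
Convert: 1.144 mg/L × 1000 = 1144 µg/L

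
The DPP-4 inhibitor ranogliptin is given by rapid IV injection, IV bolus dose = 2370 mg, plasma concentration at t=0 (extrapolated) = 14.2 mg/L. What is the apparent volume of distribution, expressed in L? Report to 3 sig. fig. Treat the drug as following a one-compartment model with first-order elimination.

167 L

Vd = Dose / C₀ = 2370 / 14.2 = 166.9 L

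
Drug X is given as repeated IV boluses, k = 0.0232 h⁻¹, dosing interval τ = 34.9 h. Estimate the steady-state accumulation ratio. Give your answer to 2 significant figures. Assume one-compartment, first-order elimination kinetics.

1.8

e^(−kτ) = e^(−0.02320 × 34.9) = 0.4450
Accumulation ratio R = 1 / (1 − e^(−kτ)) = 1 / (1 − 0.4450) = 1.802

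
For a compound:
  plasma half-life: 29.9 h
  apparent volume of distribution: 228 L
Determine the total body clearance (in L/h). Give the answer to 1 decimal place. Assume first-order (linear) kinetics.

k = ln2 / t½ = 0.693147 / 29.9 = 0.02318 h⁻¹
CL = k × Vd = 0.02318 × 228 = 5.285 L/h

5.3 L/h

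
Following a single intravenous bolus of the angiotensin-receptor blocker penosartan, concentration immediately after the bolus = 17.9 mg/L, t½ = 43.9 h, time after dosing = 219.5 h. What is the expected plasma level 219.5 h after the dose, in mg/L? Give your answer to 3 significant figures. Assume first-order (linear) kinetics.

k = ln2 / t½ = 0.693147 / 43.9 = 0.01579 h⁻¹
t / t½ = 219.5 / 43.9 = 5 half-lives
C = C₀ × (1/2)^5 = 17.90 × 0.03125 = 0.5594 mg/L

0.559 mg/L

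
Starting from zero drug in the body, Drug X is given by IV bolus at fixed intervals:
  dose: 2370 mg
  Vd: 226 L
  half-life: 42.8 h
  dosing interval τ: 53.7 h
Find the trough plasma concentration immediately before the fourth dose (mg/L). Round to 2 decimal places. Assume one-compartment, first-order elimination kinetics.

7.01 mg/L

C₀ per dose = Dose / Vd = 2370 / 226 = 10.49 mg/L
k = ln2 / t½ = 0.693147 / 42.8 = 0.01620 h⁻¹
Fraction remaining after one interval: r = e^(−kτ) = e^(−0.01620 × 53.7) = 0.4190
Before dose 4, 3 doses have been given (aged 1τ, 2τ, 3τ).
C_trough = C₀ × (r + r² + … + r^3) = C₀ × r(1−r^3)/(1−r)
        = 10.49 × 0.4190 × (1 − 0.07356) / (1 − 0.4190) = 7.009 mg/L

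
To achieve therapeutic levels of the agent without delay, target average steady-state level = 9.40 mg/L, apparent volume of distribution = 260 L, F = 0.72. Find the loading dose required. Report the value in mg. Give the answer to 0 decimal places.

LD = Css × Vd / F = 9.40 × 260 / 0.72 = 3394 mg

3394 mg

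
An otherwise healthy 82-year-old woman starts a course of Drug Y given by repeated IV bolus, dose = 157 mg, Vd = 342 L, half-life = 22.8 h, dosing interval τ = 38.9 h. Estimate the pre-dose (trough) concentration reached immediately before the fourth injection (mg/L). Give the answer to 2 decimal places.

0.20 mg/L

C₀ per dose = Dose / Vd = 157 / 342 = 0.4591 mg/L
k = ln2 / t½ = 0.693147 / 22.8 = 0.03040 h⁻¹
Fraction remaining after one interval: r = e^(−kτ) = e^(−0.03040 × 38.9) = 0.3065
Before dose 4, 3 doses have been given (aged 1τ, 2τ, 3τ).
C_trough = C₀ × (r + r² + … + r^3) = C₀ × r(1−r^3)/(1−r)
        = 0.4591 × 0.3065 × (1 − 0.02879) / (1 − 0.3065) = 0.1971 mg/L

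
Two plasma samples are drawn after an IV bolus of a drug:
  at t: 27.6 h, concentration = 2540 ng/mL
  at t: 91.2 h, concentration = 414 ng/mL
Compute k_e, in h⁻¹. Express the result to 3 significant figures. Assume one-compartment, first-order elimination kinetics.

0.0285 h⁻¹

k = ln(C₁/C₂) / (t₂ − t₁) = ln(2540/414) / (91.2 − 27.6)
  = 1.814 / 63.60 = 0.02852 h⁻¹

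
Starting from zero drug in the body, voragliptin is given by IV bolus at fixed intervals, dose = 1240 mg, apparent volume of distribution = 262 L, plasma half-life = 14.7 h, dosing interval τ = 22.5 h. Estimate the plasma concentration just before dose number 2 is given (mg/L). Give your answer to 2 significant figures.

1.6 mg/L

C₀ per dose = Dose / Vd = 1240 / 262 = 4.733 mg/L
k = ln2 / t½ = 0.693147 / 14.7 = 0.04715 h⁻¹
Fraction remaining after one interval: r = e^(−kτ) = e^(−0.04715 × 22.5) = 0.3462
Before dose 2, 1 dose has been given (aged 1τ).
C_trough = C₀ × r = 4.733 × 0.3462 = 1.639 mg/L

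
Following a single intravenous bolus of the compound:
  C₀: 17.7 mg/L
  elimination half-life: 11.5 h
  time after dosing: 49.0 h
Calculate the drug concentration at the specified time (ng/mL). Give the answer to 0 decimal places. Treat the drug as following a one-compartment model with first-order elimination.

923 ng/mL

k = ln2 / t½ = 0.693147 / 11.5 = 0.06027 h⁻¹
C = C₀ · e^(−k·t) = 17.70 × e^(−0.06027 × 49.0)
  = 17.70 × 0.05217 = 0.9234 mg/L
Convert: 0.9234 mg/L × 1000 = 923.4 ng/mL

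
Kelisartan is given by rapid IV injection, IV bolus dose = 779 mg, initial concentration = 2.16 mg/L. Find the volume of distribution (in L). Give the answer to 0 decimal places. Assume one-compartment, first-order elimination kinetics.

Vd = Dose / C₀ = 779.0 / 2.16 = 360.6 L

361 L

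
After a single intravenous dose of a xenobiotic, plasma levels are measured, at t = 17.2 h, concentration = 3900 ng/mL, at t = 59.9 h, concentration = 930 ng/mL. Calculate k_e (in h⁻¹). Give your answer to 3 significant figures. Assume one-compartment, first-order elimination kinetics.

k = ln(C₁/C₂) / (t₂ − t₁) = ln(3900/930) / (59.9 − 17.2)
  = 1.434 / 42.70 = 0.03358 h⁻¹

0.0336 h⁻¹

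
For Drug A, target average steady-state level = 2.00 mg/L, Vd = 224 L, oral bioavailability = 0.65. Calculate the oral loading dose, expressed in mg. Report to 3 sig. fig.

689 mg

LD = Css × Vd / F = 2.00 × 224 / 0.65 = 689.2 mg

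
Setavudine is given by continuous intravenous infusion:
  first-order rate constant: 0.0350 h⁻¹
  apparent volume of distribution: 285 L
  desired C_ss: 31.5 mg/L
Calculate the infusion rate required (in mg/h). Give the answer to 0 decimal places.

CL = k × Vd = 0.03500 × 285 = 9.975 L/h
At steady state, infusion rate R₀ = Css × CL = 31.5 × 9.975 = 314.2 mg/h

314 mg/h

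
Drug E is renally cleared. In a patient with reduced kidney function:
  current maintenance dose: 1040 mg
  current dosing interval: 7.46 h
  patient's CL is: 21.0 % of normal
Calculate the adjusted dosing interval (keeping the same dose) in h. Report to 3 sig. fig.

To keep the same average steady-state level, dosing rate must scale with clearance.
CL ratio = 21.0 / 100 = 0.2100
New interval (same dose) = 7.46 / 0.2100 = 35.52 h

35.5 h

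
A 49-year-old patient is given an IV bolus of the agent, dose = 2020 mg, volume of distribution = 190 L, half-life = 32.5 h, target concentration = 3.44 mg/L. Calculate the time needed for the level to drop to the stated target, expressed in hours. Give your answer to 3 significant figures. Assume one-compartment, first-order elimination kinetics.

C₀ = Dose / Vd = 2020 / 190 = 10.63 mg/L
k = ln2 / t½ = 0.693147 / 32.5 = 0.02133 h⁻¹
t = ln(C₀ / C) / k = ln(10.63 / 3.44) / 0.02133
  = ln(3.090) / 0.02133 = 1.128 / 0.02133 = 52.88 h

52.9 h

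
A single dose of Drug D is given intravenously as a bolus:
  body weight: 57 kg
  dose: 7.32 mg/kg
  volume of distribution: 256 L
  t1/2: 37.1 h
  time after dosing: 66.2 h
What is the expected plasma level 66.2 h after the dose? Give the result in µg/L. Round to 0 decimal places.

Total dose = 7.32 × 57 = 417.2 mg
C₀ = Dose / Vd = 417.2 / 256 = 1.630 mg/L
k = ln2 / t½ = 0.693147 / 37.1 = 0.01868 h⁻¹
C = C₀ · e^(−k·t) = 1.630 × e^(−0.01868 × 66.2)
  = 1.630 × 0.2904 = 0.4734 mg/L
Convert: 0.4734 mg/L × 1000 = 473.4 µg/L

473 µg/L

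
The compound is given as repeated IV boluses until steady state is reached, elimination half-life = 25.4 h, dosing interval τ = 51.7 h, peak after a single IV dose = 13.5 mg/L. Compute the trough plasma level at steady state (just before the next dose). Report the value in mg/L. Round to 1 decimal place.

4.4 mg/L

k = ln2 / t½ = 0.693147 / 25.4 = 0.02729 h⁻¹
e^(−kτ) = e^(−0.02729 × 51.7) = 0.2439
Accumulation ratio R = 1 / (1 − e^(−kτ)) = 1 / (1 − 0.2439) = 1.323
Steady-state trough = C₀ × R × e^(−kτ) = 13.5 × 1.323 × 0.2439 = 4.356 mg/L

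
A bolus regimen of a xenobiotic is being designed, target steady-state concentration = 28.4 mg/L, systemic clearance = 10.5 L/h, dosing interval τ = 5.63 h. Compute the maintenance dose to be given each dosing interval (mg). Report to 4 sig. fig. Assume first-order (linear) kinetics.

1679 mg

At steady state, Dose/τ = Css × CL.
Dose = Css × CL × τ = 28.4 × 10.50 × 5.63 = 1679 mg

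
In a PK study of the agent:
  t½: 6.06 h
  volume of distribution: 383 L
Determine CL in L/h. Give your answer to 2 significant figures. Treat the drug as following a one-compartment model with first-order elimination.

k = ln2 / t½ = 0.693147 / 6.06 = 0.1144 h⁻¹
CL = k × Vd = 0.1144 × 383 = 43.82 L/h

44 L/h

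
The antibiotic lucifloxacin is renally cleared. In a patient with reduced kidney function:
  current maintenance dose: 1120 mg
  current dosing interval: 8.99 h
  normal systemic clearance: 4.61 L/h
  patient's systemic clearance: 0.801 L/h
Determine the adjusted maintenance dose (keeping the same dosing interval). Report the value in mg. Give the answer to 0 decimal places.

To keep the same average steady-state level, dosing rate must scale with clearance.
CL ratio = 0.801 / 4.61 = 0.1738
New dose (same interval) = 1120 × 0.1738 = 194.7 mg

195 mg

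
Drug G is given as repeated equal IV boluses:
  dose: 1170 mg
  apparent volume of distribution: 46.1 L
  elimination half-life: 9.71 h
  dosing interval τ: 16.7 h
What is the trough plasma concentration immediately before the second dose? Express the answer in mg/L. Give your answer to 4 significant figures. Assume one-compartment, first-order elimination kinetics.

C₀ per dose = Dose / Vd = 1170 / 46.1 = 25.38 mg/L
k = ln2 / t½ = 0.693147 / 9.71 = 0.07138 h⁻¹
Fraction remaining after one interval: r = e^(−kτ) = e^(−0.07138 × 16.7) = 0.3036
Before dose 2, 1 dose has been given (aged 1τ).
C_trough = C₀ × r = 25.38 × 0.3036 = 7.705 mg/L

7.705 mg/L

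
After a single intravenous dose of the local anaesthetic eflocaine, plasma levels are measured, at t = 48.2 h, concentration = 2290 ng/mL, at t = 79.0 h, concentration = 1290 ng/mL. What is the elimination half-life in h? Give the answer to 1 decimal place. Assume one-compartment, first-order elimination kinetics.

k = ln(C₁/C₂) / (t₂ − t₁) = ln(2290/1290) / (79.0 − 48.2)
  = 0.5739 / 30.80 = 0.01863 h⁻¹
t½ = ln2 / k = 0.693147 / 0.01863 = 37.21 h

37.2 h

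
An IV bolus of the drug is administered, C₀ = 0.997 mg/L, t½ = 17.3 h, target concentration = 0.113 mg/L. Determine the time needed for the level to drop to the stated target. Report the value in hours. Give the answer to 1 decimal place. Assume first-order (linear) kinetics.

54.3 h

k = ln2 / t½ = 0.693147 / 17.3 = 0.04007 h⁻¹
t = ln(C₀ / C) / k = ln(0.9970 / 0.113) / 0.04007
  = ln(8.823) / 0.04007 = 2.177 / 0.04007 = 54.33 h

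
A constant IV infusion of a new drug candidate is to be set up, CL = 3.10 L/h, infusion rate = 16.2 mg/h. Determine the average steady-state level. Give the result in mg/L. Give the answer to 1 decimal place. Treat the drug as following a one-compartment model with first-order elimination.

At steady state Css = R₀ / CL = 16.2 / 3.100 = 5.226 mg/L

5.2 mg/L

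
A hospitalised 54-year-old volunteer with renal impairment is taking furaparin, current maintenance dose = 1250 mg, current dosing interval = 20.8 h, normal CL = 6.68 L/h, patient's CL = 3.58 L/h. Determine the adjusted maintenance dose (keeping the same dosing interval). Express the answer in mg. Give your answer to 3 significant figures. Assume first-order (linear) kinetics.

To keep the same average steady-state level, dosing rate must scale with clearance.
CL ratio = 3.58 / 6.68 = 0.5359
New dose (same interval) = 1250 × 0.5359 = 669.9 mg

670 mg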